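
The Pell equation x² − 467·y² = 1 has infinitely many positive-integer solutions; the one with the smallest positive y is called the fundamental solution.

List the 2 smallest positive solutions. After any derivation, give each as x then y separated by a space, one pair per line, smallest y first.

√467 = [21; 1,1,1,1,3,…,1,1,42, …], period ℓ=14 (even) → k=13
a_0=21:  p_0=21·1+0=21,  q_0=21·0+1=1
a_1=1:  p_1=1·21+1=22,  q_1=1·1+0=1
…
a_6=3:  p_6=3·389+108=1275,  q_6=3·18+5=59
…
a_11=1:  p_11=1·358232+275465=633697,  q_11=1·16577+12747=29324
a_12=1:  p_12=1·633697+358232=991929,  q_12=1·29324+16577=45901
a_13=1:  p_13=1·991929+633697=1625626,  q_13=1·45901+29324=75225
→ (1625626, 75225).  Check: 1625626²=2642659891876, 467·75225²=2642659891875, difference 1.
(x_2, y_2) = (1625626·1625626 + 467·75225·75225, 1625626·75225 + 75225·1625626) = (5285319783751, 244575431700)

1625626 75225
5285319783751 244575431700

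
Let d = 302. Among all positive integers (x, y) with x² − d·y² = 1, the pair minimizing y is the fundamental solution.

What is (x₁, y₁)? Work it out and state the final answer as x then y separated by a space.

d=302: √d = [17; 2,1,1,1,4,…,1,2,34] (ℓ=16, even), read p_15/q_15
k=0  a_k=17  p_k/q_k = 17/1
…
k=2  a_k=1  p_k/q_k = 52/3
k=3  a_k=1  p_k/q_k = 87/5
…
k=11  a_k=4  p_k/q_k = 467281/26889
…
k=13  a_k=1  p_k/q_k = 1042237/59974
k=14  a_k=1  p_k/q_k = 1617193/93059
k=15  a_k=2  p_k/q_k = 4276623/246092
→ (4276623, 246092).  Check: 4276623²=18289504284129, 302·246092²=18289504284128, difference 1.

4276623 246092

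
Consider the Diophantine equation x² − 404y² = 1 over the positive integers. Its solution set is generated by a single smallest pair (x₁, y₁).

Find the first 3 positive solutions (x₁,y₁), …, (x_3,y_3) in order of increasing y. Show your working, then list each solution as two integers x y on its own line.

201 10
80801 4020
32481801 1616030

d=404: √d = [20; 10,40] (ℓ=2, even), read p_1/q_1
step 0: (20, 1)  from 20·(1,0) + (0,1)
step 1: (201, 10)  from 10·(20,1) + (1,0)
(x₁, y₁) = (201, 10);  201² − 404·10² = 1 ✓
(x_2, y_2) = (201·201 + 404·10·10, 201·10 + 10·201) = (80801, 4020)
(x_3, y_3) = (201·80801 + 404·10·4020, 201·4020 + 10·80801) = (32481801, 1616030)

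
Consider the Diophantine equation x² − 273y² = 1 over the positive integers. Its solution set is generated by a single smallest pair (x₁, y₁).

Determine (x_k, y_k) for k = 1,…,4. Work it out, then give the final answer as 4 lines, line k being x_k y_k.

√273 → a₀=16, period (1,1,10,1,1,32); ℓ=6 even so k=5
step 0: (16, 1)  from 16·(1,0) + (0,1)
…
step 4: (380, 23)  from 1·(347,21) + (33,2)
step 5: (727, 44)  from 1·(380,23) + (347,21)
(x₁, y₁) = (727, 44);  727² − 273·44² = 1 ✓
k=2:  x_2 = 727·727+273·44·44 = 1057057,  y_2 = 727·44+44·727 = 63976
k=3:  x_3 = 727·1057057+273·44·63976 = 1536960151,  y_3 = 727·63976+44·1057057 = 93021060
k=4:  x_4 = 727·1536960151+273·44·93021060 = 2234739002497,  y_4 = 727·93021060+44·1536960151 = 135252557264

727 44
1057057 63976
1536960151 93021060
2234739002497 135252557264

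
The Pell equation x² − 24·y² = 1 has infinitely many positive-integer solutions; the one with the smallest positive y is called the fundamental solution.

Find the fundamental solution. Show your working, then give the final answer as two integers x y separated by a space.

5 1

d=24: √d = [4; 1,8] (ℓ=2, even), read p_1/q_1
step 0: (4, 1)  from 4·(1,0) + (0,1)
step 1: (5, 1)  from 1·(4,1) + (1,0)
fundamental: x₁=5, y₁=1  (since 25 − 24·1 = 1)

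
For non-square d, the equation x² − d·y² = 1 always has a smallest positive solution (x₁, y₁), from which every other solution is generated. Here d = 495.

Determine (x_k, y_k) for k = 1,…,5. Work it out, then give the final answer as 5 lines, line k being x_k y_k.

[22; 4,44] for √495; ℓ=2 ⇒ convergent index 1
i=0: a=22 ⇒ p=22, q=1
i=1: a=4 ⇒ p=89, q=4
(x₁, y₁) = (89, 4);  89² − 495·4² = 1 ✓
(89+4√495)^2 = 15841 + 712√495
(89+4√495)^3 = 2819609 + 126732√495
(89+4√495)^4 = 501874561 + 22557584√495
(89+4√495)^5 = 89330852249 + 4015123220√495

89 4
15841 712
2819609 126732
501874561 22557584
89330852249 4015123220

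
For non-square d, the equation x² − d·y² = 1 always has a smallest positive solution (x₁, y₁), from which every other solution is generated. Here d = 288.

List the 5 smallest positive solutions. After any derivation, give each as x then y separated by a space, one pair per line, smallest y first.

17 1
577 34
19601 1155
665857 39236
22619537 1332869

√288 = [16; 1,32, …], period ℓ=2 (even) → k=1
a_0=16:  p_0=16·1+0=16,  q_0=16·0+1=1
a_1=1:  p_1=1·16+1=17,  q_1=1·1+0=1
(x₁, y₁) = (17, 1);  17² − 288·1² = 1 ✓
(17+1√288)^2 = 577 + 34√288
(17+1√288)^3 = 19601 + 1155√288
(17+1√288)^4 = 665857 + 39236√288
(17+1√288)^5 = 22619537 + 1332869√288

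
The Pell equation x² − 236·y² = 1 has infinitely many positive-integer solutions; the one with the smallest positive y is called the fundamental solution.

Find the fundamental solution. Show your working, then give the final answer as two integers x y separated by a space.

561799 36570

√236 → a₀=15, period (2,1,3,5,1,6,1,5,3,1,2,30); ℓ=12 even so k=11
step 0: (15, 1)  from 15·(1,0) + (0,1)
step 1: (31, 2)  from 2·(15,1) + (1,0)
step 2: (46, 3)  from 1·(31,2) + (15,1)
step 3: (169, 11)  from 3·(46,3) + (31,2)
step 4: (891, 58)  from 5·(169,11) + (46,3)
step 5: (1060, 69)  from 1·(891,58) + (169,11)
step 6: (7251, 472)  from 6·(1060,69) + (891,58)
step 7: (8311, 541)  from 1·(7251,472) + (1060,69)
step 8: (48806, 3177)  from 5·(8311,541) + (7251,472)
step 9: (154729, 10072)  from 3·(48806,3177) + (8311,541)
step 10: (203535, 13249)  from 1·(154729,10072) + (48806,3177)
step 11: (561799, 36570)  from 2·(203535,13249) + (154729,10072)
(x₁, y₁) = (561799, 36570);  561799² − 236·36570² = 1 ✓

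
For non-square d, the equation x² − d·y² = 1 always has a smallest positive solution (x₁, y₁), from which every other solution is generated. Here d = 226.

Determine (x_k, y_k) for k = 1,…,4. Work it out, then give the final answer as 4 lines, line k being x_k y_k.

451 30
406801 27060
366934051 24408090
330974107201 22016070120

√226 → a₀=15, period (30); ℓ=1 odd so k=1
a_0=15:  p_0=15·1+0=15,  q_0=15·0+1=1
a_1=30:  p_1=30·15+1=451,  q_1=30·1+0=30
→ (451, 30).  Check: 451²=203401, 226·30²=203400, difference 1.
k=2:  x_2 = 451·451+226·30·30 = 406801,  y_2 = 451·30+30·451 = 27060
k=3:  x_3 = 451·406801+226·30·27060 = 366934051,  y_3 = 451·27060+30·406801 = 24408090
k=4:  x_4 = 451·366934051+226·30·24408090 = 330974107201,  y_4 = 451·24408090+30·366934051 = 22016070120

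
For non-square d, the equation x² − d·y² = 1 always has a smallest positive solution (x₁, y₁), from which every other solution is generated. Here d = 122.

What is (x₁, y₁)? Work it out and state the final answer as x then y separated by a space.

243 22

√122 → a₀=11, period (22); ℓ=1 odd so k=1
k=0  a_k=11  p_k/q_k = 11/1
k=1  a_k=22  p_k/q_k = 243/22
(x₁, y₁) = (243, 22);  243² − 122·22² = 1 ✓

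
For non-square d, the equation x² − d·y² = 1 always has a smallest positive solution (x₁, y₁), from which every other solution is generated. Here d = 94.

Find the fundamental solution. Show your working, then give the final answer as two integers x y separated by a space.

[9; 1,2,3,1,1,…,2,1,18] for √94; ℓ=16 ⇒ convergent index 15
step 0: (9, 1)  from 9·(1,0) + (0,1)
…
step 2: (29, 3)  from 2·(10,1) + (9,1)
…
step 4: (126, 13)  from 1·(97,10) + (29,3)
…
step 7: (1464, 151)  from 1·(1241,128) + (223,23)
step 8: (12953, 1336)  from 8·(1464,151) + (1241,128)
…
step 10: (85038, 8771)  from 5·(14417,1487) + (12953,1336)
…
step 14: (1490361, 153719)  from 2·(652934,67345) + (184493,19029)
step 15: (2143295, 221064)  from 1·(1490361,153719) + (652934,67345)
→ (2143295, 221064).  Check: 2143295²=4593713457025, 94·221064²=4593713457024, difference 1.

2143295 221064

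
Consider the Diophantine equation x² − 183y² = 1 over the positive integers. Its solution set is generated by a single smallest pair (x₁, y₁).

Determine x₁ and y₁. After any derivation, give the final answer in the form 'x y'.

d=183: √d = [13; 1,1,8,1,1,26] (ℓ=6, even), read p_5/q_5
a_0=13:  p_0=13·1+0=13,  q_0=13·0+1=1
a_1=1:  p_1=1·13+1=14,  q_1=1·1+0=1
a_2=1:  p_2=1·14+13=27,  q_2=1·1+1=2
a_3=8:  p_3=8·27+14=230,  q_3=8·2+1=17
a_4=1:  p_4=1·230+27=257,  q_4=1·17+2=19
a_5=1:  p_5=1·257+230=487,  q_5=1·19+17=36
(x₁, y₁) = (487, 36);  487² − 183·36² = 1 ✓

487 36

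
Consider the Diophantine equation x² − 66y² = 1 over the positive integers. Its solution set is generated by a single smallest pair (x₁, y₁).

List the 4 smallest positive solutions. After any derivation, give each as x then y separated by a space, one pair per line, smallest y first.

65 8
8449 1040
1098305 135192
142771201 17573920

√66 = [8; 8,16, …], period ℓ=2 (even) → k=1
a_0=8:  p_0=8·1+0=8,  q_0=8·0+1=1
a_1=8:  p_1=8·8+1=65,  q_1=8·1+0=8
→ (65, 8).  Check: 65²=4225, 66·8²=4224, difference 1.
(x_2, y_2) = (65·65 + 66·8·8, 65·8 + 8·65) = (8449, 1040)
(x_3, y_3) = (65·8449 + 66·8·1040, 65·1040 + 8·8449) = (1098305, 135192)
(x_4, y_4) = (65·1098305 + 66·8·135192, 65·135192 + 8·1098305) = (142771201, 17573920)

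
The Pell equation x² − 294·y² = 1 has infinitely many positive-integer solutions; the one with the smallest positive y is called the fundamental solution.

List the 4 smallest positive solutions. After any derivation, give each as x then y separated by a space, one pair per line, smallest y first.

√294 = [17; 6,1,4,1,6,34, …], period ℓ=6 (even) → k=5
k=0  a_k=17  p_k/q_k = 17/1
k=1  a_k=6  p_k/q_k = 103/6
…
k=3  a_k=4  p_k/q_k = 583/34
k=4  a_k=1  p_k/q_k = 703/41
k=5  a_k=6  p_k/q_k = 4801/280
(x₁, y₁) = (4801, 280);  4801² − 294·280² = 1 ✓
(4801+280√294)^2 = 46099201 + 2688560√294
(4801+280√294)^3 = 442644523201 + 25815552840√294
(4801+280√294)^4 = 4250272665676801 + 247880935681120√294

4801 280
46099201 2688560
442644523201 25815552840
4250272665676801 247880935681120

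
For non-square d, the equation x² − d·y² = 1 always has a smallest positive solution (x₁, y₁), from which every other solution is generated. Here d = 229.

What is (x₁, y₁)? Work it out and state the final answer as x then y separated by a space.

[15; 7,1,1,7,30] for √229; ℓ=5 ⇒ convergent index 9
a_0=15:  p_0=15·1+0=15,  q_0=15·0+1=1
…
a_2=1:  p_2=1·106+15=121,  q_2=1·7+1=8
…
a_7=1:  p_7=1·362399+51527=413926,  q_7=1·23948+3405=27353
a_8=1:  p_8=1·413926+362399=776325,  q_8=1·27353+23948=51301
a_9=7:  p_9=7·776325+413926=5848201,  q_9=7·51301+27353=386460
(x₁, y₁) = (5848201, 386460);  5848201² − 229·386460² = 1 ✓

5848201 386460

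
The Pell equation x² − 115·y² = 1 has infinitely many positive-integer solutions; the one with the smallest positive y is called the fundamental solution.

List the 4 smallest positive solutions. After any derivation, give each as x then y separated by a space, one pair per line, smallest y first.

[10; 1,2,1,1,1,1,1,2,1,20] for √115; ℓ=10 ⇒ convergent index 9
step 0: (10, 1)  from 10·(1,0) + (0,1)
step 1: (11, 1)  from 1·(10,1) + (1,0)
step 2: (32, 3)  from 2·(11,1) + (10,1)
step 3: (43, 4)  from 1·(32,3) + (11,1)
step 4: (75, 7)  from 1·(43,4) + (32,3)
step 5: (118, 11)  from 1·(75,7) + (43,4)
step 6: (193, 18)  from 1·(118,11) + (75,7)
step 7: (311, 29)  from 1·(193,18) + (118,11)
step 8: (815, 76)  from 2·(311,29) + (193,18)
step 9: (1126, 105)  from 1·(815,76) + (311,29)
→ (1126, 105).  Check: 1126²=1267876, 115·105²=1267875, difference 1.
n=2: (1126,105)∘(1126,105) = (1126·1126+115·105·105, 1126·105+105·1126) = (2535751,236460)
n=3: (2535751,236460)∘(1126,105) = (1126·2535751+115·105·236460, 1126·236460+105·2535751) = (5710510126,532507815)
n=4: (5710510126,532507815)∘(1126,105) = (1126·5710510126+115·105·532507815, 1126·532507815+105·5710510126) = (12860066268001,1199207362920)

1126 105
2535751 236460
5710510126 532507815
12860066268001 1199207362920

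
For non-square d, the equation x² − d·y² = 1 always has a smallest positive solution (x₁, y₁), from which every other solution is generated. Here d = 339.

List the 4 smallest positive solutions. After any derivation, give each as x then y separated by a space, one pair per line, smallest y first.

√339 = [18; 2,2,2,1,17,1,2,2,2,36, …], period ℓ=10 (even) → k=9
k=0  a_k=18  p_k/q_k = 18/1
k=1  a_k=2  p_k/q_k = 37/2
…
k=5  a_k=17  p_k/q_k = 5542/301
k=6  a_k=1  p_k/q_k = 5855/318
k=7  a_k=2  p_k/q_k = 17252/937
k=8  a_k=2  p_k/q_k = 40359/2192
k=9  a_k=2  p_k/q_k = 97970/5321
→ (97970, 5321).  Check: 97970²=9598120900, 339·5321²=9598120899, difference 1.
(x_2, y_2) = (97970·97970 + 339·5321·5321, 97970·5321 + 5321·97970) = (19196241799, 1042596740)
(x_3, y_3) = (97970·19196241799 + 339·5321·1042596740, 97970·1042596740 + 5321·19196241799) = (3761311617998090, 204286405230279)
(x_4, y_4) = (97970·3761311617998090 + 339·5321·204286405230279, 97970·204286405230279 + 5321·3761311617998090) = (736991398411349512801, 40027878239778270520)

97970 5321
19196241799 1042596740
3761311617998090 204286405230279
736991398411349512801 40027878239778270520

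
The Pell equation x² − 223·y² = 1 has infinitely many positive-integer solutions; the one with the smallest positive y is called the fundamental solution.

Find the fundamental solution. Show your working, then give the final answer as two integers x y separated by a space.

224 15

√223 = [14; 1,13,1,28, …], period ℓ=4 (even) → k=3
step 0: (14, 1)  from 14·(1,0) + (0,1)
…
step 2: (209, 14)  from 13·(15,1) + (14,1)
step 3: (224, 15)  from 1·(209,14) + (15,1)
(x₁, y₁) = (224, 15);  224² − 223·15² = 1 ✓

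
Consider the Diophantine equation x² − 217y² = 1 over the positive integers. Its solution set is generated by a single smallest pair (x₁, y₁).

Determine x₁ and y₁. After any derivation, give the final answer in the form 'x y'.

3844063 260952

[14; 1,2,1,2,1,…,2,1,28] for √217; ℓ=16 ⇒ convergent index 15
step 0: (14, 1)  from 14·(1,0) + (0,1)
step 1: (15, 1)  from 1·(14,1) + (1,0)
step 2: (44, 3)  from 2·(15,1) + (14,1)
step 3: (59, 4)  from 1·(44,3) + (15,1)
step 4: (162, 11)  from 2·(59,4) + (44,3)
step 5: (221, 15)  from 1·(162,11) + (59,4)
step 6: (383, 26)  from 1·(221,15) + (162,11)
step 7: (3668, 249)  from 9·(383,26) + (221,15)
step 8: (15055, 1022)  from 4·(3668,249) + (383,26)
…
step 10: (154218, 10469)  from 1·(139163,9447) + (15055,1022)
step 11: (293381, 19916)  from 1·(154218,10469) + (139163,9447)
step 12: (740980, 50301)  from 2·(293381,19916) + (154218,10469)
step 13: (1034361, 70217)  from 1·(740980,50301) + (293381,19916)
step 14: (2809702, 190735)  from 2·(1034361,70217) + (740980,50301)
step 15: (3844063, 260952)  from 1·(2809702,190735) + (1034361,70217)
(x₁, y₁) = (3844063, 260952);  3844063² − 217·260952² = 1 ✓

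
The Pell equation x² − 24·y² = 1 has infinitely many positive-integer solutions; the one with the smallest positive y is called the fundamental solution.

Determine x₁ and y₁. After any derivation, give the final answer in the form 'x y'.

d=24: √d = [4; 1,8] (ℓ=2, even), read p_1/q_1
k=0  a_k=4  p_k/q_k = 4/1
k=1  a_k=1  p_k/q_k = 5/1
(x₁, y₁) = (5, 1);  5² − 24·1² = 1 ✓

5 1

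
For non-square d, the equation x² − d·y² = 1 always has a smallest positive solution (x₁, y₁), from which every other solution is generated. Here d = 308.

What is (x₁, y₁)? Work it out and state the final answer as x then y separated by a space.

351 20

[17; 1,1,4,1,1,34] for √308; ℓ=6 ⇒ convergent index 5
a_0=17:  p_0=17·1+0=17,  q_0=17·0+1=1
…
a_2=1:  p_2=1·18+17=35,  q_2=1·1+1=2
a_3=4:  p_3=4·35+18=158,  q_3=4·2+1=9
a_4=1:  p_4=1·158+35=193,  q_4=1·9+2=11
a_5=1:  p_5=1·193+158=351,  q_5=1·11+9=20
fundamental: x₁=351, y₁=20  (since 123201 − 308·400 = 1)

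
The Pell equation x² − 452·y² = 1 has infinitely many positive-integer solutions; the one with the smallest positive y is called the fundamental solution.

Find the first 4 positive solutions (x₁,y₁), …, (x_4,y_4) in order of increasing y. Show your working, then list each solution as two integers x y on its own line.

1204353 56648
2900932297217 136448377488
6987493029899166849 328664025545553880
16830816386073401651890177 791655010315592455701792

[21; 3,1,5,3,10,3,5,1,3,42] for √452; ℓ=10 ⇒ convergent index 9
k=0  a_k=21  p_k/q_k = 21/1
…
k=2  a_k=1  p_k/q_k = 85/4
k=3  a_k=5  p_k/q_k = 489/23
k=4  a_k=3  p_k/q_k = 1552/73
k=5  a_k=10  p_k/q_k = 16009/753
…
k=7  a_k=5  p_k/q_k = 263904/12413
k=8  a_k=1  p_k/q_k = 313483/14745
k=9  a_k=3  p_k/q_k = 1204353/56648
(x₁, y₁) = (1204353, 56648);  1204353² − 452·56648² = 1 ✓
n=2: (1204353,56648)∘(1204353,56648) = (1204353·1204353+452·56648·56648, 1204353·56648+56648·1204353) = (2900932297217,136448377488)
n=3: (2900932297217,136448377488)∘(1204353,56648) = (1204353·2900932297217+452·56648·136448377488, 1204353·136448377488+56648·2900932297217) = (6987493029899166849,328664025545553880)
n=4: (6987493029899166849,328664025545553880)∘(1204353,56648) = (1204353·6987493029899166849+452·56648·328664025545553880, 1204353·328664025545553880+56648·6987493029899166849) = (16830816386073401651890177,791655010315592455701792)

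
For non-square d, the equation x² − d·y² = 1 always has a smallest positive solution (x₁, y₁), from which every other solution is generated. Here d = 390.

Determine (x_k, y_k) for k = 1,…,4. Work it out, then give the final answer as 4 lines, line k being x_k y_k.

79 4
12481 632
1971919 99852
311550721 15775984

√390 = [19; 1,2,1,38, …], period ℓ=4 (even) → k=3
step 0: (19, 1)  from 19·(1,0) + (0,1)
step 1: (20, 1)  from 1·(19,1) + (1,0)
step 2: (59, 3)  from 2·(20,1) + (19,1)
step 3: (79, 4)  from 1·(59,3) + (20,1)
→ (79, 4).  Check: 79²=6241, 390·4²=6240, difference 1.
(79+4√390)^2 = 12481 + 632√390
(79+4√390)^3 = 1971919 + 99852√390
(79+4√390)^4 = 311550721 + 15775984√390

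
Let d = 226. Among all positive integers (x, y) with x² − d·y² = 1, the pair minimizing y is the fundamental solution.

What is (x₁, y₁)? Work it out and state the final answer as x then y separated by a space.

451 30

[15; 30] for √226; ℓ=1 ⇒ convergent index 1
k=0  a_k=15  p_k/q_k = 15/1
k=1  a_k=30  p_k/q_k = 451/30
(x₁, y₁) = (451, 30);  451² − 226·30² = 1 ✓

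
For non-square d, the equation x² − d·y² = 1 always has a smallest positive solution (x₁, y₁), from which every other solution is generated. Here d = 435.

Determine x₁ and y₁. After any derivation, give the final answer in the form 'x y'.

146 7

√435 = [20; 1,5,1,40, …], period ℓ=4 (even) → k=3
step 0: (20, 1)  from 20·(1,0) + (0,1)
step 1: (21, 1)  from 1·(20,1) + (1,0)
step 2: (125, 6)  from 5·(21,1) + (20,1)
step 3: (146, 7)  from 1·(125,6) + (21,1)
→ (146, 7).  Check: 146²=21316, 435·7²=21315, difference 1.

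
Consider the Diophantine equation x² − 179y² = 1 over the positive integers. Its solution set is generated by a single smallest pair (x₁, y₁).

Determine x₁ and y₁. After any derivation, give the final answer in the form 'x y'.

4190210 313191

√179 → a₀=13, period (2,1,1,1,3,…,1,2,26); ℓ=14 even so k=13
a_0=13:  p_0=13·1+0=13,  q_0=13·0+1=1
…
a_2=1:  p_2=1·27+13=40,  q_2=1·2+1=3
a_3=1:  p_3=1·40+27=67,  q_3=1·3+2=5
…
a_5=3:  p_5=3·107+67=388,  q_5=3·8+5=29
a_6=5:  p_6=5·388+107=2047,  q_6=5·29+8=153
a_7=13:  p_7=13·2047+388=26999,  q_7=13·153+29=2018
a_8=5:  p_8=5·26999+2047=137042,  q_8=5·2018+153=10243
a_9=3:  p_9=3·137042+26999=438125,  q_9=3·10243+2018=32747
a_10=1:  p_10=1·438125+137042=575167,  q_10=1·32747+10243=42990
a_11=1:  p_11=1·575167+438125=1013292,  q_11=1·42990+32747=75737
a_12=1:  p_12=1·1013292+575167=1588459,  q_12=1·75737+42990=118727
a_13=2:  p_13=2·1588459+1013292=4190210,  q_13=2·118727+75737=313191
→ (4190210, 313191).  Check: 4190210²=17557859844100, 179·313191²=17557859844099, difference 1.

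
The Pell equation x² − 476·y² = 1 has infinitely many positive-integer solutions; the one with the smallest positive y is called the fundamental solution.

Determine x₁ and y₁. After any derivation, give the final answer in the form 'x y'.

28799 1320

√476 → a₀=21, period (1,4,2,10,2,4,1,42); ℓ=8 even so k=7
a_0=21:  p_0=21·1+0=21,  q_0=21·0+1=1
…
a_3=2:  p_3=2·109+22=240,  q_3=2·5+1=11
…
a_5=2:  p_5=2·2509+240=5258,  q_5=2·115+11=241
a_6=4:  p_6=4·5258+2509=23541,  q_6=4·241+115=1079
a_7=1:  p_7=1·23541+5258=28799,  q_7=1·1079+241=1320
(x₁, y₁) = (28799, 1320);  28799² − 476·1320² = 1 ✓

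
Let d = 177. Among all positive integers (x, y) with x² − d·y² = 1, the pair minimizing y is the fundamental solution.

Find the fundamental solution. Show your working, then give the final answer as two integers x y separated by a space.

[13; 3,3,2,8,2,3,3,26] for √177; ℓ=8 ⇒ convergent index 7
i=0: a=13 ⇒ p=13, q=1
i=1: a=3 ⇒ p=40, q=3
i=2: a=3 ⇒ p=133, q=10
…
i=4: a=8 ⇒ p=2581, q=194
i=5: a=2 ⇒ p=5468, q=411
i=6: a=3 ⇒ p=18985, q=1427
i=7: a=3 ⇒ p=62423, q=4692
(x₁, y₁) = (62423, 4692);  62423² − 177·4692² = 1 ✓

62423 4692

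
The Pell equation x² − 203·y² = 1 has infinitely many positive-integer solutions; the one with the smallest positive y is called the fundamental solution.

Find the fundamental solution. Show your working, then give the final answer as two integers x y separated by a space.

√203 → a₀=14, period (4,28); ℓ=2 even so k=1
step 0: (14, 1)  from 14·(1,0) + (0,1)
step 1: (57, 4)  from 4·(14,1) + (1,0)
(x₁, y₁) = (57, 4);  57² − 203·4² = 1 ✓

57 4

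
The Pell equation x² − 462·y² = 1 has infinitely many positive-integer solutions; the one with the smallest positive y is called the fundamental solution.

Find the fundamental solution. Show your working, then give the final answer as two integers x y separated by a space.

d=462: √d = [21; 2,42] (ℓ=2, even), read p_1/q_1
k=0  a_k=21  p_k/q_k = 21/1
k=1  a_k=2  p_k/q_k = 43/2
(x₁, y₁) = (43, 2);  43² − 462·2² = 1 ✓

43 2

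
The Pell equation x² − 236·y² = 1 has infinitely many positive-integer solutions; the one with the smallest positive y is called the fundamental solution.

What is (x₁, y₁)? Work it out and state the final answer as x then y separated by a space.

[15; 2,1,3,5,1,6,1,5,3,1,2,30] for √236; ℓ=12 ⇒ convergent index 11
i=0: a=15 ⇒ p=15, q=1
…
i=2: a=1 ⇒ p=46, q=3
…
i=5: a=1 ⇒ p=1060, q=69
…
i=7: a=1 ⇒ p=8311, q=541
…
i=9: a=3 ⇒ p=154729, q=10072
i=10: a=1 ⇒ p=203535, q=13249
i=11: a=2 ⇒ p=561799, q=36570
→ (561799, 36570).  Check: 561799²=315618116401, 236·36570²=315618116400, difference 1.

561799 36570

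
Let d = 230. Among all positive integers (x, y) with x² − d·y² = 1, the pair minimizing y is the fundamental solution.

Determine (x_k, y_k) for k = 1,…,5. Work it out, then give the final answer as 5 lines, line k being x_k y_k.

[15; 6,30] for √230; ℓ=2 ⇒ convergent index 1
i=0: a=15 ⇒ p=15, q=1
i=1: a=6 ⇒ p=91, q=6
→ (91, 6).  Check: 91²=8281, 230·6²=8280, difference 1.
n=2: (91,6)∘(91,6) = (91·91+230·6·6, 91·6+6·91) = (16561,1092)
n=3: (16561,1092)∘(91,6) = (91·16561+230·6·1092, 91·1092+6·16561) = (3014011,198738)
n=4: (3014011,198738)∘(91,6) = (91·3014011+230·6·198738, 91·198738+6·3014011) = (548533441,36169224)
n=5: (548533441,36169224)∘(91,6) = (91·548533441+230·6·36169224, 91·36169224+6·548533441) = (99830072251,6582600030)

91 6
16561 1092
3014011 198738
548533441 36169224
99830072251 6582600030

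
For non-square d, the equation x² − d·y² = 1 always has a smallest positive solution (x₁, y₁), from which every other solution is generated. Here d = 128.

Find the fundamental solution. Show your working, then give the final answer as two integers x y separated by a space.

577 51

d=128: √d = [11; 3,5,3,22] (ℓ=4, even), read p_3/q_3
step 0: (11, 1)  from 11·(1,0) + (0,1)
…
step 2: (181, 16)  from 5·(34,3) + (11,1)
step 3: (577, 51)  from 3·(181,16) + (34,3)
(x₁, y₁) = (577, 51);  577² − 128·51² = 1 ✓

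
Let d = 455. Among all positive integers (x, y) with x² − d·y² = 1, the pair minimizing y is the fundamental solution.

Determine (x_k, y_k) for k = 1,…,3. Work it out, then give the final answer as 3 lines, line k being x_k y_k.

64 3
8191 384
1048384 49149

d=455: √d = [21; 3,42] (ℓ=2, even), read p_1/q_1
a_0=21:  p_0=21·1+0=21,  q_0=21·0+1=1
a_1=3:  p_1=3·21+1=64,  q_1=3·1+0=3
fundamental: x₁=64, y₁=3  (since 4096 − 455·9 = 1)
(x_2, y_2) = (64·64 + 455·3·3, 64·3 + 3·64) = (8191, 384)
(x_3, y_3) = (64·8191 + 455·3·384, 64·384 + 3·8191) = (1048384, 49149)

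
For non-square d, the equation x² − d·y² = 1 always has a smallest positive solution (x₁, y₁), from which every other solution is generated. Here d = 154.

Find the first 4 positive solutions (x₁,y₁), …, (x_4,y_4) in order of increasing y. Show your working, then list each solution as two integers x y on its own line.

21295 1716
906954049 73084440
38627172925615 3112666297884
1645131293994988801 132568457553795120

d=154: √d = [12; 2,2,3,1,2,1,3,2,2,24] (ℓ=10, even), read p_9/q_9
a_0=12:  p_0=12·1+0=12,  q_0=12·0+1=1
a_1=2:  p_1=2·12+1=25,  q_1=2·1+0=2
a_2=2:  p_2=2·25+12=62,  q_2=2·2+1=5
a_3=3:  p_3=3·62+25=211,  q_3=3·5+2=17
a_4=1:  p_4=1·211+62=273,  q_4=1·17+5=22
a_5=2:  p_5=2·273+211=757,  q_5=2·22+17=61
a_6=1:  p_6=1·757+273=1030,  q_6=1·61+22=83
a_7=3:  p_7=3·1030+757=3847,  q_7=3·83+61=310
a_8=2:  p_8=2·3847+1030=8724,  q_8=2·310+83=703
a_9=2:  p_9=2·8724+3847=21295,  q_9=2·703+310=1716
fundamental: x₁=21295, y₁=1716  (since 453477025 − 154·2944656 = 1)
n=2: (21295,1716)∘(21295,1716) = (21295·21295+154·1716·1716, 21295·1716+1716·21295) = (906954049,73084440)
n=3: (906954049,73084440)∘(21295,1716) = (21295·906954049+154·1716·73084440, 21295·73084440+1716·906954049) = (38627172925615,3112666297884)
n=4: (38627172925615,3112666297884)∘(21295,1716) = (21295·38627172925615+154·1716·3112666297884, 21295·3112666297884+1716·38627172925615) = (1645131293994988801,132568457553795120)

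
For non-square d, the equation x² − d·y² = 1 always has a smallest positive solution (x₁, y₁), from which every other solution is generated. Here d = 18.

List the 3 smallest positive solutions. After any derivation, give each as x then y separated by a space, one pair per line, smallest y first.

17 4
577 136
19601 4620

√18 = [4; 4,8, …], period ℓ=2 (even) → k=1
step 0: (4, 1)  from 4·(1,0) + (0,1)
step 1: (17, 4)  from 4·(4,1) + (1,0)
→ (17, 4).  Check: 17²=289, 18·4²=288, difference 1.
(17+4√18)^2 = 577 + 136√18
(17+4√18)^3 = 19601 + 4620√18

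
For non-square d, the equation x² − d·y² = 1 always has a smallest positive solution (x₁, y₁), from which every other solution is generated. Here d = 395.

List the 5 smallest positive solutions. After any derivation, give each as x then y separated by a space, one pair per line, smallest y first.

159 8
50561 2544
16078239 808984
5112829441 257254368
1625863683999 81806080040

d=395: √d = [19; 1,6,1,38] (ℓ=4, even), read p_3/q_3
a_0=19:  p_0=19·1+0=19,  q_0=19·0+1=1
a_1=1:  p_1=1·19+1=20,  q_1=1·1+0=1
a_2=6:  p_2=6·20+19=139,  q_2=6·1+1=7
a_3=1:  p_3=1·139+20=159,  q_3=1·7+1=8
(x₁, y₁) = (159, 8);  159² − 395·8² = 1 ✓
(159+8√395)^2 = 50561 + 2544√395
(159+8√395)^3 = 16078239 + 808984√395
(159+8√395)^4 = 5112829441 + 257254368√395
(159+8√395)^5 = 1625863683999 + 81806080040√395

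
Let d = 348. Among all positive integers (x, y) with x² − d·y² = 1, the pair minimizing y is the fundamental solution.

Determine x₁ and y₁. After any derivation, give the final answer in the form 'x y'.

√348 → a₀=18, period (1,1,1,8,1,1,1,36); ℓ=8 even so k=7
i=0: a=18 ⇒ p=18, q=1
i=1: a=1 ⇒ p=19, q=1
…
i=6: a=1 ⇒ p=1026, q=55
i=7: a=1 ⇒ p=1567, q=84
(x₁, y₁) = (1567, 84);  1567² − 348·84² = 1 ✓

1567 84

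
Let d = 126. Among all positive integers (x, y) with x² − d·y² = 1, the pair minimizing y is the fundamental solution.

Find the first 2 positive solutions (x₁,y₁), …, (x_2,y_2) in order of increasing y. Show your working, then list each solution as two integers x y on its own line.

[11; 4,2,4,22] for √126; ℓ=4 ⇒ convergent index 3
a_0=11:  p_0=11·1+0=11,  q_0=11·0+1=1
a_1=4:  p_1=4·11+1=45,  q_1=4·1+0=4
a_2=2:  p_2=2·45+11=101,  q_2=2·4+1=9
a_3=4:  p_3=4·101+45=449,  q_3=4·9+4=40
(x₁, y₁) = (449, 40);  449² − 126·40² = 1 ✓
k=2:  x_2 = 449·449+126·40·40 = 403201,  y_2 = 449·40+40·449 = 35920

449 40
403201 35920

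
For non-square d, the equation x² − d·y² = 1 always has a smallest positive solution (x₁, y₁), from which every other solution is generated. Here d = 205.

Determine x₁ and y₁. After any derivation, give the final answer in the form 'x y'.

√205 = [14; 3,6,1,4,1,6,3,28, …], period ℓ=8 (even) → k=7
k=0  a_k=14  p_k/q_k = 14/1
k=1  a_k=3  p_k/q_k = 43/3
…
k=5  a_k=1  p_k/q_k = 1847/129
k=6  a_k=6  p_k/q_k = 12614/881
k=7  a_k=3  p_k/q_k = 39689/2772
→ (39689, 2772).  Check: 39689²=1575216721, 205·2772²=1575216720, difference 1.

39689 2772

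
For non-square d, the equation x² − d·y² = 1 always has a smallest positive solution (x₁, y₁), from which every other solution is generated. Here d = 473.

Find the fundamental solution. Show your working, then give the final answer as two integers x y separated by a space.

87 4

d=473: √d = [21; 1,2,1,42] (ℓ=4, even), read p_3/q_3
a_0=21:  p_0=21·1+0=21,  q_0=21·0+1=1
a_1=1:  p_1=1·21+1=22,  q_1=1·1+0=1
a_2=2:  p_2=2·22+21=65,  q_2=2·1+1=3
a_3=1:  p_3=1·65+22=87,  q_3=1·3+1=4
(x₁, y₁) = (87, 4);  87² − 473·4² = 1 ✓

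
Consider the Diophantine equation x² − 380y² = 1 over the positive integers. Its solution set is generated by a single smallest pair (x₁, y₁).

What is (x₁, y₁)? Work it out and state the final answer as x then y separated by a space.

39 2

√380 = [19; 2,38, …], period ℓ=2 (even) → k=1
k=0  a_k=19  p_k/q_k = 19/1
k=1  a_k=2  p_k/q_k = 39/2
→ (39, 2).  Check: 39²=1521, 380·2²=1520, difference 1.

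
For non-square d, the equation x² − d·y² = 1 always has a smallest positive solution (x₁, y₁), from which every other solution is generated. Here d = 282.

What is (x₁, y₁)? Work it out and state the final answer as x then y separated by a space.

2351 140

√282 → a₀=16, period (1,3,1,4,1,3,1,32); ℓ=8 even so k=7
step 0: (16, 1)  from 16·(1,0) + (0,1)
…
step 3: (84, 5)  from 1·(67,4) + (17,1)
…
step 6: (1864, 111)  from 3·(487,29) + (403,24)
step 7: (2351, 140)  from 1·(1864,111) + (487,29)
fundamental: x₁=2351, y₁=140  (since 5527201 − 282·19600 = 1)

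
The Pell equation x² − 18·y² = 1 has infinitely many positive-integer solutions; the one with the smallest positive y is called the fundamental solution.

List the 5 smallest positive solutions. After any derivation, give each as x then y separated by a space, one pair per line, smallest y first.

√18 → a₀=4, period (4,8); ℓ=2 even so k=1
i=0: a=4 ⇒ p=4, q=1
i=1: a=4 ⇒ p=17, q=4
(x₁, y₁) = (17, 4);  17² − 18·4² = 1 ✓
k=2:  x_2 = 17·17+18·4·4 = 577,  y_2 = 17·4+4·17 = 136
k=3:  x_3 = 17·577+18·4·136 = 19601,  y_3 = 17·136+4·577 = 4620
k=4:  x_4 = 17·19601+18·4·4620 = 665857,  y_4 = 17·4620+4·19601 = 156944
k=5:  x_5 = 17·665857+18·4·156944 = 22619537,  y_5 = 17·156944+4·665857 = 5331476

17 4
577 136
19601 4620
665857 156944
22619537 5331476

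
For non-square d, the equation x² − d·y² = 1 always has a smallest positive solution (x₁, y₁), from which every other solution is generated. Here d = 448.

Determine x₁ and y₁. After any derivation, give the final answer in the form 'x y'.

127 6

d=448: √d = [21; 6,42] (ℓ=2, even), read p_1/q_1
a_0=21:  p_0=21·1+0=21,  q_0=21·0+1=1
a_1=6:  p_1=6·21+1=127,  q_1=6·1+0=6
(x₁, y₁) = (127, 6);  127² − 448·6² = 1 ✓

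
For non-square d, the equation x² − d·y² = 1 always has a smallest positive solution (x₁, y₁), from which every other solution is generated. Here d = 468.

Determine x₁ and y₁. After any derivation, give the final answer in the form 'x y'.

[21; 1,1,1,2,1,1,1,42] for √468; ℓ=8 ⇒ convergent index 7
step 0: (21, 1)  from 21·(1,0) + (0,1)
step 1: (22, 1)  from 1·(21,1) + (1,0)
step 2: (43, 2)  from 1·(22,1) + (21,1)
…
step 4: (173, 8)  from 2·(65,3) + (43,2)
…
step 6: (411, 19)  from 1·(238,11) + (173,8)
step 7: (649, 30)  from 1·(411,19) + (238,11)
(x₁, y₁) = (649, 30);  649² − 468·30² = 1 ✓

649 30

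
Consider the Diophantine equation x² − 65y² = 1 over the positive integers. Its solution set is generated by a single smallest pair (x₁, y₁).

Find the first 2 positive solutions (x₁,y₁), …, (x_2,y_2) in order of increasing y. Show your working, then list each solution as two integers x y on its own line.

√65 → a₀=8, period (16); ℓ=1 odd so k=1
step 0: (8, 1)  from 8·(1,0) + (0,1)
step 1: (129, 16)  from 16·(8,1) + (1,0)
fundamental: x₁=129, y₁=16  (since 16641 − 65·256 = 1)
n=2: (129,16)∘(129,16) = (129·129+65·16·16, 129·16+16·129) = (33281,4128)

129 16
33281 4128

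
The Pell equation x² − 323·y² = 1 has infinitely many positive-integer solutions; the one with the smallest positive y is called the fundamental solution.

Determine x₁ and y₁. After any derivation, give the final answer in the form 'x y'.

18 1

[17; 1,34] for √323; ℓ=2 ⇒ convergent index 1
k=0  a_k=17  p_k/q_k = 17/1
k=1  a_k=1  p_k/q_k = 18/1
(x₁, y₁) = (18, 1);  18² − 323·1² = 1 ✓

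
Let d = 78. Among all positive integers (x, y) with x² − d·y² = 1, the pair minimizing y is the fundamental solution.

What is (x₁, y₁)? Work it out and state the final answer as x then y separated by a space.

√78 → a₀=8, period (1,4,1,16); ℓ=4 even so k=3
a_0=8:  p_0=8·1+0=8,  q_0=8·0+1=1
…
a_2=4:  p_2=4·9+8=44,  q_2=4·1+1=5
a_3=1:  p_3=1·44+9=53,  q_3=1·5+1=6
fundamental: x₁=53, y₁=6  (since 2809 − 78·36 = 1)

53 6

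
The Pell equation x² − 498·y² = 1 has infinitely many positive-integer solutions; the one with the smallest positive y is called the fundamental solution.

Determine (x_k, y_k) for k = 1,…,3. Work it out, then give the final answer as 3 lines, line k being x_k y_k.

179777 8056
64639539457 2896567024
23241404969742401 1041472259739240

√498 → a₀=22, period (3,6,22,6,3,44); ℓ=6 even so k=5
k=0  a_k=22  p_k/q_k = 22/1
…
k=2  a_k=6  p_k/q_k = 424/19
…
k=4  a_k=6  p_k/q_k = 56794/2545
k=5  a_k=3  p_k/q_k = 179777/8056
→ (179777, 8056).  Check: 179777²=32319769729, 498·8056²=32319769728, difference 1.
n=2: (179777,8056)∘(179777,8056) = (179777·179777+498·8056·8056, 179777·8056+8056·179777) = (64639539457,2896567024)
n=3: (64639539457,2896567024)∘(179777,8056) = (179777·64639539457+498·8056·2896567024, 179777·2896567024+8056·64639539457) = (23241404969742401,1041472259739240)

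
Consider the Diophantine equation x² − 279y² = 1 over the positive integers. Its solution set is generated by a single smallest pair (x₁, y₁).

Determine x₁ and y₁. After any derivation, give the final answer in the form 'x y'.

1520 91

[16; 1,2,2,1,2,2,1,32] for √279; ℓ=8 ⇒ convergent index 7
k=0  a_k=16  p_k/q_k = 16/1
…
k=2  a_k=2  p_k/q_k = 50/3
k=3  a_k=2  p_k/q_k = 117/7
k=4  a_k=1  p_k/q_k = 167/10
…
k=6  a_k=2  p_k/q_k = 1069/64
k=7  a_k=1  p_k/q_k = 1520/91
(x₁, y₁) = (1520, 91);  1520² − 279·91² = 1 ✓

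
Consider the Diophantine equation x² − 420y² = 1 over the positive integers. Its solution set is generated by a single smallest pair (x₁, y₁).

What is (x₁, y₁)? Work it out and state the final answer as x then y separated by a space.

41 2

√420 = [20; 2,40, …], period ℓ=2 (even) → k=1
i=0: a=20 ⇒ p=20, q=1
i=1: a=2 ⇒ p=41, q=2
(x₁, y₁) = (41, 2);  41² − 420·2² = 1 ✓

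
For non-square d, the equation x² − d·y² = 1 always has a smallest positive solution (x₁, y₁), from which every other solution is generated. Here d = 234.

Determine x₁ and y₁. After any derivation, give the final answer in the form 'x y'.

[15; 3,2,1,2,1,2,3,30] for √234; ℓ=8 ⇒ convergent index 7
i=0: a=15 ⇒ p=15, q=1
…
i=5: a=1 ⇒ p=566, q=37
i=6: a=2 ⇒ p=1545, q=101
i=7: a=3 ⇒ p=5201, q=340
→ (5201, 340).  Check: 5201²=27050401, 234·340²=27050400, difference 1.

5201 340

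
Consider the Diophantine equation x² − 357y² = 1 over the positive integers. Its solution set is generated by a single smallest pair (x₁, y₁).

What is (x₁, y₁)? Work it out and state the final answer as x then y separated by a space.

3401 180

√357 = [18; 1,8,2,8,1,36, …], period ℓ=6 (even) → k=5
step 0: (18, 1)  from 18·(1,0) + (0,1)
step 1: (19, 1)  from 1·(18,1) + (1,0)
step 2: (170, 9)  from 8·(19,1) + (18,1)
step 3: (359, 19)  from 2·(170,9) + (19,1)
step 4: (3042, 161)  from 8·(359,19) + (170,9)
step 5: (3401, 180)  from 1·(3042,161) + (359,19)
fundamental: x₁=3401, y₁=180  (since 11566801 − 357·32400 = 1)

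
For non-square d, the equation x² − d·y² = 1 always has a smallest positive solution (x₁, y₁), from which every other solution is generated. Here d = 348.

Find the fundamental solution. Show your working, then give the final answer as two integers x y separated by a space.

1567 84

√348 → a₀=18, period (1,1,1,8,1,1,1,36); ℓ=8 even so k=7
a_0=18:  p_0=18·1+0=18,  q_0=18·0+1=1
a_1=1:  p_1=1·18+1=19,  q_1=1·1+0=1
a_2=1:  p_2=1·19+18=37,  q_2=1·1+1=2
a_3=1:  p_3=1·37+19=56,  q_3=1·2+1=3
a_4=8:  p_4=8·56+37=485,  q_4=8·3+2=26
a_5=1:  p_5=1·485+56=541,  q_5=1·26+3=29
a_6=1:  p_6=1·541+485=1026,  q_6=1·29+26=55
a_7=1:  p_7=1·1026+541=1567,  q_7=1·55+29=84
→ (1567, 84).  Check: 1567²=2455489, 348·84²=2455488, difference 1.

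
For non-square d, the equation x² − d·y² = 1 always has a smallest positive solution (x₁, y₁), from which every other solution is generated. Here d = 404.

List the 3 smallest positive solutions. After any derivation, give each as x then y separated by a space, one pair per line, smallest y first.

√404 → a₀=20, period (10,40); ℓ=2 even so k=1
a_0=20:  p_0=20·1+0=20,  q_0=20·0+1=1
a_1=10:  p_1=10·20+1=201,  q_1=10·1+0=10
(x₁, y₁) = (201, 10);  201² − 404·10² = 1 ✓
(x_2, y_2) = (201·201 + 404·10·10, 201·10 + 10·201) = (80801, 4020)
(x_3, y_3) = (201·80801 + 404·10·4020, 201·4020 + 10·80801) = (32481801, 1616030)

201 10
80801 4020
32481801 1616030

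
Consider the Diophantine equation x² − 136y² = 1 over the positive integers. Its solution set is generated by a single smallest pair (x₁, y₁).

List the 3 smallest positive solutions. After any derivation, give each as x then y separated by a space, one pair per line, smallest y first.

35 3
2449 210
171395 14697

√136 → a₀=11, period (1,1,1,22); ℓ=4 even so k=3
i=0: a=11 ⇒ p=11, q=1
i=1: a=1 ⇒ p=12, q=1
i=2: a=1 ⇒ p=23, q=2
i=3: a=1 ⇒ p=35, q=3
→ (35, 3).  Check: 35²=1225, 136·3²=1224, difference 1.
n=2: (35,3)∘(35,3) = (35·35+136·3·3, 35·3+3·35) = (2449,210)
n=3: (2449,210)∘(35,3) = (35·2449+136·3·210, 35·210+3·2449) = (171395,14697)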